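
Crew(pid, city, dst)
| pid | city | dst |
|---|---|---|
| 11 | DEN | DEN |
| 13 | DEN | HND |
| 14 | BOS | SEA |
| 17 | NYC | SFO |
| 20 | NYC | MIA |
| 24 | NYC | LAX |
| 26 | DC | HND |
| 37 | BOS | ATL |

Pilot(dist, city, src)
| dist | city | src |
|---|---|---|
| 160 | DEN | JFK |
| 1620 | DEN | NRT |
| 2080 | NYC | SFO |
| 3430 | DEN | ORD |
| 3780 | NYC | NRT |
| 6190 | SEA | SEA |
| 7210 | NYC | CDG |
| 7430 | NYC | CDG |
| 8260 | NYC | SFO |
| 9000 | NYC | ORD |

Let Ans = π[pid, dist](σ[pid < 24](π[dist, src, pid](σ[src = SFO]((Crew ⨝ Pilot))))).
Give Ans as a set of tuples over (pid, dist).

Crew ⋈ Pilot (natural join on city): {(11, DEN, DEN, 160, JFK), (11, DEN, DEN, 1620, NRT), (11, DEN, DEN, 3430, ORD), (13, DEN, HND, 160, JFK), (13, DEN, HND, 1620, NRT), (13, DEN, HND, 3430, ORD), (17, NYC, SFO, 2080, SFO), (17, NYC, SFO, 3780, NRT), (17, NYC, SFO, 7210, CDG), (17, NYC, SFO, 7430, CDG), (17, NYC, SFO, 8260, SFO), (17, NYC, SFO, 9000, ORD), (20, NYC, MIA, 2080, SFO), (20, NYC, MIA, 3780, NRT), (20, NYC, MIA, 7210, CDG), (20, NYC, MIA, 7430, CDG), (20, NYC, MIA, 8260, SFO), (20, NYC, MIA, 9000, ORD), (24, NYC, LAX, 2080, SFO), (24, NYC, LAX, 3780, NRT), (24, NYC, LAX, 7210, CDG), (24, NYC, LAX, 7430, CDG), (24, NYC, LAX, 8260, SFO), (24, NYC, LAX, 9000, ORD)}
Selection src = SFO: {(17, NYC, SFO, 2080, SFO), (17, NYC, SFO, 8260, SFO), (20, NYC, MIA, 2080, SFO), (20, NYC, MIA, 8260, SFO), (24, NYC, LAX, 2080, SFO), (24, NYC, LAX, 8260, SFO)}
Keep only column(s) dist, src, pid: {(2080, SFO, 17), (2080, SFO, 20), (2080, SFO, 24), (8260, SFO, 17), (8260, SFO, 20), (8260, SFO, 24)}
Selection pid < 24: {(2080, SFO, 17), (2080, SFO, 20), (8260, SFO, 17), (8260, SFO, 20)}
Keep only column(s) pid, dist: {(17, 2080), (17, 8260), (20, 2080), (20, 8260)}

{(17, 2080), (17, 8260), (20, 2080), (20, 8260)}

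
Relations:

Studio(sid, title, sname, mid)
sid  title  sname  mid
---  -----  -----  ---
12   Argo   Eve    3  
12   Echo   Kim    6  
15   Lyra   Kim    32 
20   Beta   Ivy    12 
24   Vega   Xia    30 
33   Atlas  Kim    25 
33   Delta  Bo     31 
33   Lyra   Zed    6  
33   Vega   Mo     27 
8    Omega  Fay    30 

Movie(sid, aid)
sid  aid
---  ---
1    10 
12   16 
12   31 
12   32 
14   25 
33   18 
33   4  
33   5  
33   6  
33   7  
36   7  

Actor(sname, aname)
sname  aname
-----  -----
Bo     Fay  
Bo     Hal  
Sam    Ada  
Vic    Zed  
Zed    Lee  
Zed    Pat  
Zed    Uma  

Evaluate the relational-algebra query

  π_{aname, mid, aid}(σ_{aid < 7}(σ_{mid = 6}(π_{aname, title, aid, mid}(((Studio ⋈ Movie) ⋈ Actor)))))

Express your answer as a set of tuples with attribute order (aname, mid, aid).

{(Lee, 6, 4), (Lee, 6, 5), (Lee, 6, 6), (Pat, 6, 4), (Pat, 6, 5), (Pat, 6, 6), (Uma, 6, 4), (Uma, 6, 5), (Uma, 6, 6)}

Joining Studio and Movie on sid yields {(12, Argo, Eve, 3, 16), (12, Argo, Eve, 3, 31), (12, Argo, Eve, 3, 32), (12, Echo, Kim, 6, 16), (12, Echo, Kim, 6, 31), (12, Echo, Kim, 6, 32), (33, Atlas, Kim, 25, 18), (33, Atlas, Kim, 25, 4), (33, Atlas, Kim, 25, 5), (33, Atlas, Kim, 25, 6), (33, Atlas, Kim, 25, 7), (33, Delta, Bo, 31, 18), (33, Delta, Bo, 31, 4), (33, Delta, Bo, 31, 5), (33, Delta, Bo, 31, 6), (33, Delta, Bo, 31, 7), (33, Lyra, Zed, 6, 18), (33, Lyra, Zed, 6, 4), (33, Lyra, Zed, 6, 5), (33, Lyra, Zed, 6, 6), (33, Lyra, Zed, 6, 7), (33, Vega, Mo, 27, 18), (33, Vega, Mo, 27, 4), (33, Vega, Mo, 27, 5), (33, Vega, Mo, 27, 6), (33, Vega, Mo, 27, 7)}.
Joining (Studio ⋈ Movie) and Actor on sname yields {(33, Delta, Bo, 31, 18, Fay), (33, Delta, Bo, 31, 18, Hal), (33, Delta, Bo, 31, 4, Fay), (33, Delta, Bo, 31, 4, Hal), (33, Delta, Bo, 31, 5, Fay), (33, Delta, Bo, 31, 5, Hal), (33, Delta, Bo, 31, 6, Fay), (33, Delta, Bo, 31, 6, Hal), (33, Delta, Bo, 31, 7, Fay), (33, Delta, Bo, 31, 7, Hal), (33, Lyra, Zed, 6, 18, Lee), (33, Lyra, Zed, 6, 18, Pat), (33, Lyra, Zed, 6, 18, Uma), (33, Lyra, Zed, 6, 4, Lee), (33, Lyra, Zed, 6, 4, Pat), (33, Lyra, Zed, 6, 4, Uma), (33, Lyra, Zed, 6, 5, Lee), (33, Lyra, Zed, 6, 5, Pat), (33, Lyra, Zed, 6, 5, Uma), (33, Lyra, Zed, 6, 6, Lee), (33, Lyra, Zed, 6, 6, Pat), (33, Lyra, Zed, 6, 6, Uma), (33, Lyra, Zed, 6, 7, Lee), (33, Lyra, Zed, 6, 7, Pat), (33, Lyra, Zed, 6, 7, Uma)}.
Keep only column(s) aname, title, aid, mid: {(Fay, Delta, 18, 31), (Fay, Delta, 4, 31), (Fay, Delta, 5, 31), (Fay, Delta, 6, 31), (Fay, Delta, 7, 31), (Hal, Delta, 18, 31), (Hal, Delta, 4, 31), (Hal, Delta, 5, 31), (Hal, Delta, 6, 31), (Hal, Delta, 7, 31), (Lee, Lyra, 18, 6), (Lee, Lyra, 4, 6), (Lee, Lyra, 5, 6), (Lee, Lyra, 6, 6), (Lee, Lyra, 7, 6), (Pat, Lyra, 18, 6), (Pat, Lyra, 4, 6), (Pat, Lyra, 5, 6), (Pat, Lyra, 6, 6), (Pat, Lyra, 7, 6), (Uma, Lyra, 18, 6), (Uma, Lyra, 4, 6), (Uma, Lyra, 5, 6), (Uma, Lyra, 6, 6), (Uma, Lyra, 7, 6)}
Selection mid = 6: {(Lee, Lyra, 18, 6), (Lee, Lyra, 4, 6), (Lee, Lyra, 5, 6), (Lee, Lyra, 6, 6), (Lee, Lyra, 7, 6), (Pat, Lyra, 18, 6), (Pat, Lyra, 4, 6), (Pat, Lyra, 5, 6), (Pat, Lyra, 6, 6), (Pat, Lyra, 7, 6), (Uma, Lyra, 18, 6), (Uma, Lyra, 4, 6), (Uma, Lyra, 5, 6), (Uma, Lyra, 6, 6), (Uma, Lyra, 7, 6)}
Selection aid < 7: {(Lee, Lyra, 4, 6), (Lee, Lyra, 5, 6), (Lee, Lyra, 6, 6), (Pat, Lyra, 4, 6), (Pat, Lyra, 5, 6), (Pat, Lyra, 6, 6), (Uma, Lyra, 4, 6), (Uma, Lyra, 5, 6), (Uma, Lyra, 6, 6)}
Keep only column(s) aname, mid, aid: {(Lee, 6, 4), (Lee, 6, 5), (Lee, 6, 6), (Pat, 6, 4), (Pat, 6, 5), (Pat, 6, 6), (Uma, 6, 4), (Uma, 6, 5), (Uma, 6, 6)}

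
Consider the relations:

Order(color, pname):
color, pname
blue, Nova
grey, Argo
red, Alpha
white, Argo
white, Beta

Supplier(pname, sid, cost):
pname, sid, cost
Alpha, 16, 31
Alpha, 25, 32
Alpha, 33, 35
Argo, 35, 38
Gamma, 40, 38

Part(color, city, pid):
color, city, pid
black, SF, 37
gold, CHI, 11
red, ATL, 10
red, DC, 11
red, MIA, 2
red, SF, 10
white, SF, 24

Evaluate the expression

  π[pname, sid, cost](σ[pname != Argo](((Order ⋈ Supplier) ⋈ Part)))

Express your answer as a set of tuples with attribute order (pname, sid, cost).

{(Alpha, 16, 31), (Alpha, 25, 32), (Alpha, 33, 35)}

Joining Order and Supplier on pname yields {(grey, Argo, 35, 38), (red, Alpha, 16, 31), (red, Alpha, 25, 32), (red, Alpha, 33, 35), (white, Argo, 35, 38)}.
Joining (Order ⋈ Supplier) and Part on color yields {(red, Alpha, 16, 31, ATL, 10), (red, Alpha, 16, 31, DC, 11), (red, Alpha, 16, 31, MIA, 2), (red, Alpha, 16, 31, SF, 10), (red, Alpha, 25, 32, ATL, 10), (red, Alpha, 25, 32, DC, 11), (red, Alpha, 25, 32, MIA, 2), (red, Alpha, 25, 32, SF, 10), (red, Alpha, 33, 35, ATL, 10), (red, Alpha, 33, 35, DC, 11), (red, Alpha, 33, 35, MIA, 2), (red, Alpha, 33, 35, SF, 10), (white, Argo, 35, 38, SF, 24)}.
σ[pname != Argo]: keep tuples satisfying pname != Argo → {(red, Alpha, 16, 31, ATL, 10), (red, Alpha, 16, 31, DC, 11), (red, Alpha, 16, 31, MIA, 2), (red, Alpha, 16, 31, SF, 10), (red, Alpha, 25, 32, ATL, 10), (red, Alpha, 25, 32, DC, 11), (red, Alpha, 25, 32, MIA, 2), (red, Alpha, 25, 32, SF, 10), (red, Alpha, 33, 35, ATL, 10), (red, Alpha, 33, 35, DC, 11), (red, Alpha, 33, 35, MIA, 2), (red, Alpha, 33, 35, SF, 10)}
Projecting to pname, sid, cost (9 duplicate(s) eliminated): {(Alpha, 16, 31), (Alpha, 25, 32), (Alpha, 33, 35)}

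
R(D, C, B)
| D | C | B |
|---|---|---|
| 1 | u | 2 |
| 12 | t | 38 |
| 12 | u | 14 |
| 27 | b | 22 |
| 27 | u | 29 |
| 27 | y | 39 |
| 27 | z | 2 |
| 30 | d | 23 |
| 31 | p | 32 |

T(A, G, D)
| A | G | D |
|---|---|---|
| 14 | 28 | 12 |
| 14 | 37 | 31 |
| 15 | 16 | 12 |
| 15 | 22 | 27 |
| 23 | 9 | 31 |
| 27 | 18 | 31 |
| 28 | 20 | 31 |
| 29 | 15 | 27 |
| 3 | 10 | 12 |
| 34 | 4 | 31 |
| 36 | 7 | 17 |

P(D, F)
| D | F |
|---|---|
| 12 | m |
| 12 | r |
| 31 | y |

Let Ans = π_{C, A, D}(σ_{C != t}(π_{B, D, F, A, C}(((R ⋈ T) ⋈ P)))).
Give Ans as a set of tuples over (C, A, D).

{(p, 14, 31), (p, 23, 31), (p, 27, 31), (p, 28, 31), (p, 34, 31), (u, 14, 12), (u, 15, 12), (u, 3, 12)}

Natural join on D: {(12, t, 38, 14, 28), (12, t, 38, 15, 16), (12, t, 38, 3, 10), (12, u, 14, 14, 28), (12, u, 14, 15, 16), (12, u, 14, 3, 10), (27, b, 22, 15, 22), (27, b, 22, 29, 15), (27, u, 29, 15, 22), (27, u, 29, 29, 15), (27, y, 39, 15, 22), (27, y, 39, 29, 15), (27, z, 2, 15, 22), (27, z, 2, 29, 15), (31, p, 32, 14, 37), (31, p, 32, 23, 9), (31, p, 32, 27, 18), (31, p, 32, 28, 20), (31, p, 32, 34, 4)}
Natural join on D: {(12, t, 38, 14, 28, m), (12, t, 38, 14, 28, r), (12, t, 38, 15, 16, m), (12, t, 38, 15, 16, r), (12, t, 38, 3, 10, m), (12, t, 38, 3, 10, r), (12, u, 14, 14, 28, m), (12, u, 14, 14, 28, r), (12, u, 14, 15, 16, m), (12, u, 14, 15, 16, r), (12, u, 14, 3, 10, m), (12, u, 14, 3, 10, r), (31, p, 32, 14, 37, y), (31, p, 32, 23, 9, y), (31, p, 32, 27, 18, y), (31, p, 32, 28, 20, y), (31, p, 32, 34, 4, y)}
Keep only column(s) B, D, F, A, C: {(14, 12, m, 14, u), (14, 12, m, 15, u), (14, 12, m, 3, u), (14, 12, r, 14, u), (14, 12, r, 15, u), (14, 12, r, 3, u), (32, 31, y, 14, p), (32, 31, y, 23, p), (32, 31, y, 27, p), (32, 31, y, 28, p), (32, 31, y, 34, p), (38, 12, m, 14, t), (38, 12, m, 15, t), (38, 12, m, 3, t), (38, 12, r, 14, t), (38, 12, r, 15, t), (38, 12, r, 3, t)}
σ[C != t]: keep tuples satisfying C != t → {(14, 12, m, 14, u), (14, 12, m, 15, u), (14, 12, m, 3, u), (14, 12, r, 14, u), (14, 12, r, 15, u), (14, 12, r, 3, u), (32, 31, y, 14, p), (32, 31, y, 23, p), (32, 31, y, 27, p), (32, 31, y, 28, p), (32, 31, y, 34, p)}
Keep only column(s) C, A, D (3 duplicate(s) eliminated): {(p, 14, 31), (p, 23, 31), (p, 27, 31), (p, 28, 31), (p, 34, 31), (u, 14, 12), (u, 15, 12), (u, 3, 12)}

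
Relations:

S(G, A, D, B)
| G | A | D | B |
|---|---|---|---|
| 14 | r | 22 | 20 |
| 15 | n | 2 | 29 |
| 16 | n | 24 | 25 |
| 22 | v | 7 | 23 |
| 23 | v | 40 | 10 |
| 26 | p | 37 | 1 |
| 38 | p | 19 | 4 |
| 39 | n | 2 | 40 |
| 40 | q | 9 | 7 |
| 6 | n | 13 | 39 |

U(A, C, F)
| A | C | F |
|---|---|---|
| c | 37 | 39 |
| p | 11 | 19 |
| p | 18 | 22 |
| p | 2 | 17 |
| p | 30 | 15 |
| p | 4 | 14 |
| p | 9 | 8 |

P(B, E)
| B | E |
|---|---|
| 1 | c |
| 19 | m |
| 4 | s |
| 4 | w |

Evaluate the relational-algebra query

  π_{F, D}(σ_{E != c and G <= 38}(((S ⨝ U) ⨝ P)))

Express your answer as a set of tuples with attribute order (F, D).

{(14, 19), (15, 19), (17, 19), (19, 19), (22, 19), (8, 19)}

Natural join on A: {(26, p, 37, 1, 11, 19), (26, p, 37, 1, 18, 22), (26, p, 37, 1, 2, 17), (26, p, 37, 1, 30, 15), (26, p, 37, 1, 4, 14), (26, p, 37, 1, 9, 8), (38, p, 19, 4, 11, 19), (38, p, 19, 4, 18, 22), (38, p, 19, 4, 2, 17), (38, p, 19, 4, 30, 15), (38, p, 19, 4, 4, 14), (38, p, 19, 4, 9, 8)}
Natural join on B: {(26, p, 37, 1, 11, 19, c), (26, p, 37, 1, 18, 22, c), (26, p, 37, 1, 2, 17, c), (26, p, 37, 1, 30, 15, c), (26, p, 37, 1, 4, 14, c), (26, p, 37, 1, 9, 8, c), (38, p, 19, 4, 11, 19, s), (38, p, 19, 4, 11, 19, w), (38, p, 19, 4, 18, 22, s), (38, p, 19, 4, 18, 22, w), (38, p, 19, 4, 2, 17, s), (38, p, 19, 4, 2, 17, w), (38, p, 19, 4, 30, 15, s), (38, p, 19, 4, 30, 15, w), (38, p, 19, 4, 4, 14, s), (38, p, 19, 4, 4, 14, w), (38, p, 19, 4, 9, 8, s), (38, p, 19, 4, 9, 8, w)}
Filtering on E != c and G <= 38 leaves {(38, p, 19, 4, 11, 19, s), (38, p, 19, 4, 11, 19, w), (38, p, 19, 4, 18, 22, s), (38, p, 19, 4, 18, 22, w), (38, p, 19, 4, 2, 17, s), (38, p, 19, 4, 2, 17, w), (38, p, 19, 4, 30, 15, s), (38, p, 19, 4, 30, 15, w), (38, p, 19, 4, 4, 14, s), (38, p, 19, 4, 4, 14, w), (38, p, 19, 4, 9, 8, s), (38, p, 19, 4, 9, 8, w)}.
Projecting to F, D (6 duplicate(s) eliminated): {(14, 19), (15, 19), (17, 19), (19, 19), (22, 19), (8, 19)}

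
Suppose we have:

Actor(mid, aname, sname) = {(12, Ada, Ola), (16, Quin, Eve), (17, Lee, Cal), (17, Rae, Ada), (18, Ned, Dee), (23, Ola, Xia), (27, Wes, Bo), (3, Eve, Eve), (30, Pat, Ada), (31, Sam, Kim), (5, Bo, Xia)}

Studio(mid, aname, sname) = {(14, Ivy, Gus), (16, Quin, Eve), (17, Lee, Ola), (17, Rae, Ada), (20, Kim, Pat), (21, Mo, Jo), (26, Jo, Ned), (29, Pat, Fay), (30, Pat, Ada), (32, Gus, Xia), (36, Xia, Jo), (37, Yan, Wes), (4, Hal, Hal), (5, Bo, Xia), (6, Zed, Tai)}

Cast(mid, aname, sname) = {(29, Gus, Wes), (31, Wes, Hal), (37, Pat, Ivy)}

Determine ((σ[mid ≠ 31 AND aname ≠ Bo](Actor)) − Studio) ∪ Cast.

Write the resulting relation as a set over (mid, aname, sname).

Selection mid ≠ 31 AND aname ≠ Bo: {(12, Ada, Ola), (16, Quin, Eve), (17, Lee, Cal), (17, Rae, Ada), (18, Ned, Dee), (23, Ola, Xia), (27, Wes, Bo), (3, Eve, Eve), (30, Pat, Ada)}
Set difference of the two operands is {(12, Ada, Ola), (17, Lee, Cal), (18, Ned, Dee), (23, Ola, Xia), (27, Wes, Bo), (3, Eve, Eve)}.
Set union of the two operands is {(12, Ada, Ola), (17, Lee, Cal), (18, Ned, Dee), (23, Ola, Xia), (27, Wes, Bo), (29, Gus, Wes), (3, Eve, Eve), (31, Wes, Hal), (37, Pat, Ivy)}.

{(12, Ada, Ola), (17, Lee, Cal), (18, Ned, Dee), (23, Ola, Xia), (27, Wes, Bo), (29, Gus, Wes), (3, Eve, Eve), (31, Wes, Hal), (37, Pat, Ivy)}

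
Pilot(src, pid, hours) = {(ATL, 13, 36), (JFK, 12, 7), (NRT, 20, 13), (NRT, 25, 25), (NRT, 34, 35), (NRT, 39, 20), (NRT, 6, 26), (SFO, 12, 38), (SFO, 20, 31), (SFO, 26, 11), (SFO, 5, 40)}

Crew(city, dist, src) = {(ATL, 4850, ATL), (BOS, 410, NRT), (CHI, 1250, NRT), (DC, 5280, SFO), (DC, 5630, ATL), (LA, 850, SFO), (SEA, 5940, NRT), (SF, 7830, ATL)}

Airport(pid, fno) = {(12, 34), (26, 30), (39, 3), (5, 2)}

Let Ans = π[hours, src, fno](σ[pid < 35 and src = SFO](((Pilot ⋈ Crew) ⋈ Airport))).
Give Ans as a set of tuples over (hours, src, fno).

Pilot ⋈ Crew (natural join on src): {(ATL, 13, 36, ATL, 4850), (ATL, 13, 36, DC, 5630), (ATL, 13, 36, SF, 7830), (NRT, 20, 13, BOS, 410), (NRT, 20, 13, CHI, 1250), (NRT, 20, 13, SEA, 5940), (NRT, 25, 25, BOS, 410), (NRT, 25, 25, CHI, 1250), (NRT, 25, 25, SEA, 5940), (NRT, 34, 35, BOS, 410), (NRT, 34, 35, CHI, 1250), (NRT, 34, 35, SEA, 5940), (NRT, 39, 20, BOS, 410), (NRT, 39, 20, CHI, 1250), (NRT, 39, 20, SEA, 5940), (NRT, 6, 26, BOS, 410), (NRT, 6, 26, CHI, 1250), (NRT, 6, 26, SEA, 5940), (SFO, 12, 38, DC, 5280), (SFO, 12, 38, LA, 850), (SFO, 20, 31, DC, 5280), (SFO, 20, 31, LA, 850), (SFO, 26, 11, DC, 5280), (SFO, 26, 11, LA, 850), (SFO, 5, 40, DC, 5280), (SFO, 5, 40, LA, 850)}
(Pilot ⋈ Crew) ⋈ Airport (natural join on pid): {(NRT, 39, 20, BOS, 410, 3), (NRT, 39, 20, CHI, 1250, 3), (NRT, 39, 20, SEA, 5940, 3), (SFO, 12, 38, DC, 5280, 34), (SFO, 12, 38, LA, 850, 34), (SFO, 26, 11, DC, 5280, 30), (SFO, 26, 11, LA, 850, 30), (SFO, 5, 40, DC, 5280, 2), (SFO, 5, 40, LA, 850, 2)}
Apply σ_{pid < 35 and src = SFO}; surviving tuples: {(SFO, 12, 38, DC, 5280, 34), (SFO, 12, 38, LA, 850, 34), (SFO, 26, 11, DC, 5280, 30), (SFO, 26, 11, LA, 850, 30), (SFO, 5, 40, DC, 5280, 2), (SFO, 5, 40, LA, 850, 2)}
Projecting to hours, src, fno (3 duplicate(s) eliminated): {(11, SFO, 30), (38, SFO, 34), (40, SFO, 2)}

{(11, SFO, 30), (38, SFO, 34), (40, SFO, 2)}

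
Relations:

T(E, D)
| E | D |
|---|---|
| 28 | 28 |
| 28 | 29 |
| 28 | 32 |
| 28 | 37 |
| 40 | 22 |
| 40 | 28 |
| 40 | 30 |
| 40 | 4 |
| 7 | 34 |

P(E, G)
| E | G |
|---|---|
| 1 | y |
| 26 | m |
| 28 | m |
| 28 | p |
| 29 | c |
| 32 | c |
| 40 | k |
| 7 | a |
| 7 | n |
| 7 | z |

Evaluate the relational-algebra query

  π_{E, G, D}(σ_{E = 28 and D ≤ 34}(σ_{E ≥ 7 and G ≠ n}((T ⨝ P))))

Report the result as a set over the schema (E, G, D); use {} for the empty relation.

{(28, m, 28), (28, m, 29), (28, m, 32), (28, p, 28), (28, p, 29), (28, p, 32)}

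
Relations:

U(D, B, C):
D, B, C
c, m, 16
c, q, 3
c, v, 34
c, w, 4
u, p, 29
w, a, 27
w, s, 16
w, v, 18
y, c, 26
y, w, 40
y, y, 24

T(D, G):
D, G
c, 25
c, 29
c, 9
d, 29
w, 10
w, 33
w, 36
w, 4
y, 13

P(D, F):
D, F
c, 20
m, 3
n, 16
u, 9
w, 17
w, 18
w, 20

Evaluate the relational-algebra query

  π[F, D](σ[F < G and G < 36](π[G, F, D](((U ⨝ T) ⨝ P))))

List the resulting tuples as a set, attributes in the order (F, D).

Natural join on D: {(c, m, 16, 25), (c, m, 16, 29), (c, m, 16, 9), (c, q, 3, 25), (c, q, 3, 29), (c, q, 3, 9), (c, v, 34, 25), (c, v, 34, 29), (c, v, 34, 9), (c, w, 4, 25), (c, w, 4, 29), (c, w, 4, 9), (w, a, 27, 10), (w, a, 27, 33), (w, a, 27, 36), (w, a, 27, 4), (w, s, 16, 10), (w, s, 16, 33), (w, s, 16, 36), (w, s, 16, 4), (w, v, 18, 10), (w, v, 18, 33), (w, v, 18, 36), (w, v, 18, 4), (y, c, 26, 13), (y, w, 40, 13), (y, y, 24, 13)}
Natural join on D: {(c, m, 16, 25, 20), (c, m, 16, 29, 20), (c, m, 16, 9, 20), (c, q, 3, 25, 20), (c, q, 3, 29, 20), (c, q, 3, 9, 20), (c, v, 34, 25, 20), (c, v, 34, 29, 20), (c, v, 34, 9, 20), (c, w, 4, 25, 20), (c, w, 4, 29, 20), (c, w, 4, 9, 20), (w, a, 27, 10, 17), (w, a, 27, 10, 18), (w, a, 27, 10, 20), (w, a, 27, 33, 17), (w, a, 27, 33, 18), (w, a, 27, 33, 20), (w, a, 27, 36, 17), (w, a, 27, 36, 18), (w, a, 27, 36, 20), (w, a, 27, 4, 17), (w, a, 27, 4, 18), (w, a, 27, 4, 20), (w, s, 16, 10, 17), (w, s, 16, 10, 18), (w, s, 16, 10, 20), (w, s, 16, 33, 17), (w, s, 16, 33, 18), (w, s, 16, 33, 20), (w, s, 16, 36, 17), (w, s, 16, 36, 18), (w, s, 16, 36, 20), (w, s, 16, 4, 17), (w, s, 16, 4, 18), (w, s, 16, 4, 20), (w, v, 18, 10, 17), (w, v, 18, 10, 18), (w, v, 18, 10, 20), (w, v, 18, 33, 17), (w, v, 18, 33, 18), (w, v, 18, 33, 20), (w, v, 18, 36, 17), (w, v, 18, 36, 18), (w, v, 18, 36, 20), (w, v, 18, 4, 17), (w, v, 18, 4, 18), (w, v, 18, 4, 20)}
π_{G, F, D} gives {(10, 17, w), (10, 18, w), (10, 20, w), (25, 20, c), (29, 20, c), (33, 17, w), (33, 18, w), (33, 20, w), (36, 17, w), (36, 18, w), (36, 20, w), (4, 17, w), (4, 18, w), (4, 20, w), (9, 20, c)} (33 duplicate(s) eliminated).
Selection F < G and G < 36: {(25, 20, c), (29, 20, c), (33, 17, w), (33, 18, w), (33, 20, w)}
π_{F, D} gives {(17, w), (18, w), (20, c), (20, w)} (1 duplicate(s) eliminated).

{(17, w), (18, w), (20, c), (20, w)}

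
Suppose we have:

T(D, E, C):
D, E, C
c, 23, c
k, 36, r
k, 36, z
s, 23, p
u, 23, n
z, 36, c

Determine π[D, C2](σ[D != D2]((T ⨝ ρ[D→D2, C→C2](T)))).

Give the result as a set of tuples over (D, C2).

ρ[D→D2, C→C2]: schema becomes (D2, E, C2); tuples unchanged.
T ⋈ ρ[D→D2, C→C2](T) (natural join on E): {(c, 23, c, c, c), (c, 23, c, s, p), (c, 23, c, u, n), (k, 36, r, k, r), (k, 36, r, k, z), (k, 36, r, z, c), (k, 36, z, k, r), (k, 36, z, k, z), (k, 36, z, z, c), (s, 23, p, c, c), (s, 23, p, s, p), (s, 23, p, u, n), (u, 23, n, c, c), (u, 23, n, s, p), (u, 23, n, u, n), (z, 36, c, k, r), (z, 36, c, k, z), (z, 36, c, z, c)}
σ[D != D2]: keep tuples satisfying D != D2 → {(c, 23, c, s, p), (c, 23, c, u, n), (k, 36, r, z, c), (k, 36, z, z, c), (s, 23, p, c, c), (s, 23, p, u, n), (u, 23, n, c, c), (u, 23, n, s, p), (z, 36, c, k, r), (z, 36, c, k, z)}
Projecting to D, C2 (1 duplicate(s) eliminated): {(c, n), (c, p), (k, c), (s, c), (s, n), (u, c), (u, p), (z, r), (z, z)}

{(c, n), (c, p), (k, c), (s, c), (s, n), (u, c), (u, p), (z, r), (z, z)}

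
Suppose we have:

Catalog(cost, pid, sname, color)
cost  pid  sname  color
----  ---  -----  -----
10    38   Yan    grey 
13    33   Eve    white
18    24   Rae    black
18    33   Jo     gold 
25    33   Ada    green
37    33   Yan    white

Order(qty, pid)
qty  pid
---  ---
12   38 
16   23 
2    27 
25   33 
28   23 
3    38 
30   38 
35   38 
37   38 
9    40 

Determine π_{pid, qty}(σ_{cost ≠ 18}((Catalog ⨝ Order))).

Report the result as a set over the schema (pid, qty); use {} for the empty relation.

Joining Catalog and Order on pid yields {(10, 38, Yan, grey, 12), (10, 38, Yan, grey, 3), (10, 38, Yan, grey, 30), (10, 38, Yan, grey, 35), (10, 38, Yan, grey, 37), (13, 33, Eve, white, 25), (18, 33, Jo, gold, 25), (25, 33, Ada, green, 25), (37, 33, Yan, white, 25)}.
Selection cost ≠ 18: {(10, 38, Yan, grey, 12), (10, 38, Yan, grey, 3), (10, 38, Yan, grey, 30), (10, 38, Yan, grey, 35), (10, 38, Yan, grey, 37), (13, 33, Eve, white, 25), (25, 33, Ada, green, 25), (37, 33, Yan, white, 25)}
Projecting to pid, qty (2 duplicate(s) eliminated): {(33, 25), (38, 12), (38, 3), (38, 30), (38, 35), (38, 37)}

{(33, 25), (38, 12), (38, 3), (38, 30), (38, 35), (38, 37)}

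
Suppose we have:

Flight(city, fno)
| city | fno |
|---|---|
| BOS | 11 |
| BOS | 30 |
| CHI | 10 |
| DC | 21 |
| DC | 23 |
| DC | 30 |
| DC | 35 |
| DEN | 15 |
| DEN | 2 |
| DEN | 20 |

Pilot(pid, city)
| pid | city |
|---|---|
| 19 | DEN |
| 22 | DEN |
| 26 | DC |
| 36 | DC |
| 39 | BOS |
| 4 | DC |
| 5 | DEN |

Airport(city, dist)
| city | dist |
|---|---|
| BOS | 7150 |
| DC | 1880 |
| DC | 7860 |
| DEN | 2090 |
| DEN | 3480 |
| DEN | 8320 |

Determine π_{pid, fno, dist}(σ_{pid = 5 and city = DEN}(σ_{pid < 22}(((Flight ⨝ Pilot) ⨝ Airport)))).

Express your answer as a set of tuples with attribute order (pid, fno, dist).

Joining Flight and Pilot on city yields {(BOS, 11, 39), (BOS, 30, 39), (DC, 21, 26), (DC, 21, 36), (DC, 21, 4), (DC, 23, 26), (DC, 23, 36), (DC, 23, 4), (DC, 30, 26), (DC, 30, 36), (DC, 30, 4), (DC, 35, 26), (DC, 35, 36), (DC, 35, 4), (DEN, 15, 19), (DEN, 15, 22), (DEN, 15, 5), (DEN, 2, 19), (DEN, 2, 22), (DEN, 2, 5), (DEN, 20, 19), (DEN, 20, 22), (DEN, 20, 5)}.
Joining (Flight ⨝ Pilot) and Airport on city yields {(BOS, 11, 39, 7150), (BOS, 30, 39, 7150), (DC, 21, 26, 1880), (DC, 21, 26, 7860), (DC, 21, 36, 1880), (DC, 21, 36, 7860), (DC, 21, 4, 1880), (DC, 21, 4, 7860), (DC, 23, 26, 1880), (DC, 23, 26, 7860), (DC, 23, 36, 1880), (DC, 23, 36, 7860), (DC, 23, 4, 1880), (DC, 23, 4, 7860), (DC, 30, 26, 1880), (DC, 30, 26, 7860), (DC, 30, 36, 1880), (DC, 30, 36, 7860), (DC, 30, 4, 1880), (DC, 30, 4, 7860), (DC, 35, 26, 1880), (DC, 35, 26, 7860), (DC, 35, 36, 1880), (DC, 35, 36, 7860), (DC, 35, 4, 1880), (DC, 35, 4, 7860), (DEN, 15, 19, 2090), (DEN, 15, 19, 3480), (DEN, 15, 19, 8320), (DEN, 15, 22, 2090), (DEN, 15, 22, 3480), (DEN, 15, 22, 8320), (DEN, 15, 5, 2090), (DEN, 15, 5, 3480), (DEN, 15, 5, 8320), (DEN, 2, 19, 2090), (DEN, 2, 19, 3480), (DEN, 2, 19, 8320), (DEN, 2, 22, 2090), (DEN, 2, 22, 3480), (DEN, 2, 22, 8320), (DEN, 2, 5, 2090), (DEN, 2, 5, 3480), (DEN, 2, 5, 8320), (DEN, 20, 19, 2090), (DEN, 20, 19, 3480), (DEN, 20, 19, 8320), (DEN, 20, 22, 2090), (DEN, 20, 22, 3480), (DEN, 20, 22, 8320), (DEN, 20, 5, 2090), (DEN, 20, 5, 3480), (DEN, 20, 5, 8320)}.
Apply σ_{pid < 22}; surviving tuples: {(DC, 21, 4, 1880), (DC, 21, 4, 7860), (DC, 23, 4, 1880), (DC, 23, 4, 7860), (DC, 30, 4, 1880), (DC, 30, 4, 7860), (DC, 35, 4, 1880), (DC, 35, 4, 7860), (DEN, 15, 19, 2090), (DEN, 15, 19, 3480), (DEN, 15, 19, 8320), (DEN, 15, 5, 2090), (DEN, 15, 5, 3480), (DEN, 15, 5, 8320), (DEN, 2, 19, 2090), (DEN, 2, 19, 3480), (DEN, 2, 19, 8320), (DEN, 2, 5, 2090), (DEN, 2, 5, 3480), (DEN, 2, 5, 8320), (DEN, 20, 19, 2090), (DEN, 20, 19, 3480), (DEN, 20, 19, 8320), (DEN, 20, 5, 2090), (DEN, 20, 5, 3480), (DEN, 20, 5, 8320)}
Apply σ_{pid = 5 and city = DEN}; surviving tuples: {(DEN, 15, 5, 2090), (DEN, 15, 5, 3480), (DEN, 15, 5, 8320), (DEN, 2, 5, 2090), (DEN, 2, 5, 3480), (DEN, 2, 5, 8320), (DEN, 20, 5, 2090), (DEN, 20, 5, 3480), (DEN, 20, 5, 8320)}
π[pid, fno, dist]: project onto (pid, fno, dist) → {(5, 15, 2090), (5, 15, 3480), (5, 15, 8320), (5, 2, 2090), (5, 2, 3480), (5, 2, 8320), (5, 20, 2090), (5, 20, 3480), (5, 20, 8320)}

{(5, 15, 2090), (5, 15, 3480), (5, 15, 8320), (5, 2, 2090), (5, 2, 3480), (5, 2, 8320), (5, 20, 2090), (5, 20, 3480), (5, 20, 8320)}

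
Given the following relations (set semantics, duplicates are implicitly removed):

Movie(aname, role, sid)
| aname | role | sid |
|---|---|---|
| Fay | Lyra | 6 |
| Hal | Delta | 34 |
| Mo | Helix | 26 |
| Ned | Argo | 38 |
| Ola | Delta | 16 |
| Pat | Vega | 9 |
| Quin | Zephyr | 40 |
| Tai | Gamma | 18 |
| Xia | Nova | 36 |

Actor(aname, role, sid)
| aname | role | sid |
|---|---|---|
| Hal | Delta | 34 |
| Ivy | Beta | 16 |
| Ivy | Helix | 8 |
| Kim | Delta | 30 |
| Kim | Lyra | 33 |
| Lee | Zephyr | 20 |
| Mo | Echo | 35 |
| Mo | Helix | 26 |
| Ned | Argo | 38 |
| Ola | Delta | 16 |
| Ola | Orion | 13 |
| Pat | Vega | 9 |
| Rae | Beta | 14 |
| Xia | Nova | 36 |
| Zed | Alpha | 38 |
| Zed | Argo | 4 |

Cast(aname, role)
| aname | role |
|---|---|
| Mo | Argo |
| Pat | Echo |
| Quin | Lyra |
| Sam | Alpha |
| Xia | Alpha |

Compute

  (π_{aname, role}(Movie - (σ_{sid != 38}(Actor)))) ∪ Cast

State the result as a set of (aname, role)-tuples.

σ[sid != 38]: keep tuples satisfying sid != 38 → {(Hal, Delta, 34), (Ivy, Beta, 16), (Ivy, Helix, 8), (Kim, Delta, 30), (Kim, Lyra, 33), (Lee, Zephyr, 20), (Mo, Echo, 35), (Mo, Helix, 26), (Ola, Delta, 16), (Ola, Orion, 13), (Pat, Vega, 9), (Rae, Beta, 14), (Xia, Nova, 36), (Zed, Argo, 4)}
Taking the difference: {(Fay, Lyra, 6), (Ned, Argo, 38), (Quin, Zephyr, 40), (Tai, Gamma, 18)}
Projecting to aname, role: {(Fay, Lyra), (Ned, Argo), (Quin, Zephyr), (Tai, Gamma)}
Taking the union: {(Fay, Lyra), (Mo, Argo), (Ned, Argo), (Pat, Echo), (Quin, Lyra), (Quin, Zephyr), (Sam, Alpha), (Tai, Gamma), (Xia, Alpha)}

{(Fay, Lyra), (Mo, Argo), (Ned, Argo), (Pat, Echo), (Quin, Lyra), (Quin, Zephyr), (Sam, Alpha), (Tai, Gamma), (Xia, Alpha)}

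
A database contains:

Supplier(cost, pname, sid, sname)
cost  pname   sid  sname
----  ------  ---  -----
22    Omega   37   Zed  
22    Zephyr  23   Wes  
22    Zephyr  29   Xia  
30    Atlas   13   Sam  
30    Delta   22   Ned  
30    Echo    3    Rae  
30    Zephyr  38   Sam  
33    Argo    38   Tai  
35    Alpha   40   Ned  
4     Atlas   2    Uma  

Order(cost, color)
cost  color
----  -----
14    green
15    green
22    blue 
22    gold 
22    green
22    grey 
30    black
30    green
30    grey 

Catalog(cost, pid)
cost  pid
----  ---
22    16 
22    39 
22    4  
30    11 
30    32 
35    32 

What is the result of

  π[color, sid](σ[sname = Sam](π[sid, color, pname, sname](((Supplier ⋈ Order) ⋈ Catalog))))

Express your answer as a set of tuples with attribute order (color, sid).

{(black, 13), (black, 38), (green, 13), (green, 38), (grey, 13), (grey, 38)}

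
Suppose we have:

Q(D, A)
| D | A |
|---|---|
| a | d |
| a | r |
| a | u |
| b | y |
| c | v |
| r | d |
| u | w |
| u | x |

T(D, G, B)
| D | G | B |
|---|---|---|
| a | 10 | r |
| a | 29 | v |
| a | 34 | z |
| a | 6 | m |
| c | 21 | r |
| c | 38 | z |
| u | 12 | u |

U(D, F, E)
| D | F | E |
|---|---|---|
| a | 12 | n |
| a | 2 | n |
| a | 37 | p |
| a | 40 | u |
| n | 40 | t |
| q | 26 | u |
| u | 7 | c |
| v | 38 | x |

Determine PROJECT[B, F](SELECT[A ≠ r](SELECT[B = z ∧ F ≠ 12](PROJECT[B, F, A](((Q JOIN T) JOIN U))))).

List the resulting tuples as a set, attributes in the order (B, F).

{(z, 2), (z, 37), (z, 40)}

Joining Q and T on D yields {(a, d, 10, r), (a, d, 29, v), (a, d, 34, z), (a, d, 6, m), (a, r, 10, r), (a, r, 29, v), (a, r, 34, z), (a, r, 6, m), (a, u, 10, r), (a, u, 29, v), (a, u, 34, z), (a, u, 6, m), (c, v, 21, r), (c, v, 38, z), (u, w, 12, u), (u, x, 12, u)}.
Joining (Q JOIN T) and U on D yields {(a, d, 10, r, 12, n), (a, d, 10, r, 2, n), (a, d, 10, r, 37, p), (a, d, 10, r, 40, u), (a, d, 29, v, 12, n), (a, d, 29, v, 2, n), (a, d, 29, v, 37, p), (a, d, 29, v, 40, u), (a, d, 34, z, 12, n), (a, d, 34, z, 2, n), (a, d, 34, z, 37, p), (a, d, 34, z, 40, u), (a, d, 6, m, 12, n), (a, d, 6, m, 2, n), (a, d, 6, m, 37, p), (a, d, 6, m, 40, u), (a, r, 10, r, 12, n), (a, r, 10, r, 2, n), (a, r, 10, r, 37, p), (a, r, 10, r, 40, u), (a, r, 29, v, 12, n), (a, r, 29, v, 2, n), (a, r, 29, v, 37, p), (a, r, 29, v, 40, u), (a, r, 34, z, 12, n), (a, r, 34, z, 2, n), (a, r, 34, z, 37, p), (a, r, 34, z, 40, u), (a, r, 6, m, 12, n), (a, r, 6, m, 2, n), (a, r, 6, m, 37, p), (a, r, 6, m, 40, u), (a, u, 10, r, 12, n), (a, u, 10, r, 2, n), (a, u, 10, r, 37, p), (a, u, 10, r, 40, u), (a, u, 29, v, 12, n), (a, u, 29, v, 2, n), (a, u, 29, v, 37, p), (a, u, 29, v, 40, u), (a, u, 34, z, 12, n), (a, u, 34, z, 2, n), (a, u, 34, z, 37, p), (a, u, 34, z, 40, u), (a, u, 6, m, 12, n), (a, u, 6, m, 2, n), (a, u, 6, m, 37, p), (a, u, 6, m, 40, u), (u, w, 12, u, 7, c), (u, x, 12, u, 7, c)}.
Projecting to B, F, A: {(m, 12, d), (m, 12, r), (m, 12, u), (m, 2, d), (m, 2, r), (m, 2, u), (m, 37, d), (m, 37, r), (m, 37, u), (m, 40, d), (m, 40, r), (m, 40, u), (r, 12, d), (r, 12, r), (r, 12, u), (r, 2, d), (r, 2, r), (r, 2, u), (r, 37, d), (r, 37, r), (r, 37, u), (r, 40, d), (r, 40, r), (r, 40, u), (u, 7, w), (u, 7, x), (v, 12, d), (v, 12, r), (v, 12, u), (v, 2, d), (v, 2, r), (v, 2, u), (v, 37, d), (v, 37, r), (v, 37, u), (v, 40, d), (v, 40, r), (v, 40, u), (z, 12, d), (z, 12, r), (z, 12, u), (z, 2, d), (z, 2, r), (z, 2, u), (z, 37, d), (z, 37, r), (z, 37, u), (z, 40, d), (z, 40, r), (z, 40, u)}
Apply σ_{B = z ∧ F ≠ 12}; surviving tuples: {(z, 2, d), (z, 2, r), (z, 2, u), (z, 37, d), (z, 37, r), (z, 37, u), (z, 40, d), (z, 40, r), (z, 40, u)}
Apply σ_{A ≠ r}; surviving tuples: {(z, 2, d), (z, 2, u), (z, 37, d), (z, 37, u), (z, 40, d), (z, 40, u)}
Projecting to B, F (3 duplicate(s) eliminated): {(z, 2), (z, 37), (z, 40)}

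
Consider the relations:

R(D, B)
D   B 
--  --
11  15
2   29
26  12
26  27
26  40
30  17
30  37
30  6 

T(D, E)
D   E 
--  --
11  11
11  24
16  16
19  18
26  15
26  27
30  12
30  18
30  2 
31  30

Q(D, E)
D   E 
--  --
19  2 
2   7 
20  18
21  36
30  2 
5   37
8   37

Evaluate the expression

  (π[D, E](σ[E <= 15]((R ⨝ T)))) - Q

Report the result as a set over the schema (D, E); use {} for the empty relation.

{(11, 11), (26, 15), (30, 12)}

R ⋈ T (natural join on D): {(11, 15, 11), (11, 15, 24), (26, 12, 15), (26, 12, 27), (26, 27, 15), (26, 27, 27), (26, 40, 15), (26, 40, 27), (30, 17, 12), (30, 17, 18), (30, 17, 2), (30, 37, 12), (30, 37, 18), (30, 37, 2), (30, 6, 12), (30, 6, 18), (30, 6, 2)}
Filtering on E <= 15 leaves {(11, 15, 11), (26, 12, 15), (26, 27, 15), (26, 40, 15), (30, 17, 12), (30, 17, 2), (30, 37, 12), (30, 37, 2), (30, 6, 12), (30, 6, 2)}.
π_{D, E} gives {(11, 11), (26, 15), (30, 12), (30, 2)} (6 duplicate(s) eliminated).
Set difference of the two operands is {(11, 11), (26, 15), (30, 12)}.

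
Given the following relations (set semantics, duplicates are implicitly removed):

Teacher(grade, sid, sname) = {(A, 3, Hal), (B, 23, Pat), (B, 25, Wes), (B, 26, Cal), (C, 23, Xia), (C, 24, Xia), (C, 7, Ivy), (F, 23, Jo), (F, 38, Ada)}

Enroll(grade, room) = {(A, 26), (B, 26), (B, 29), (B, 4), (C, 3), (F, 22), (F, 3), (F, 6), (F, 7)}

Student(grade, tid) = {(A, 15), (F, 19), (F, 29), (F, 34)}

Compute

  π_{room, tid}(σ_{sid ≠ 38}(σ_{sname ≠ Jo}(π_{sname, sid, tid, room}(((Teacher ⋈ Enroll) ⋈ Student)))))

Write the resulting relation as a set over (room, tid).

{(26, 15)}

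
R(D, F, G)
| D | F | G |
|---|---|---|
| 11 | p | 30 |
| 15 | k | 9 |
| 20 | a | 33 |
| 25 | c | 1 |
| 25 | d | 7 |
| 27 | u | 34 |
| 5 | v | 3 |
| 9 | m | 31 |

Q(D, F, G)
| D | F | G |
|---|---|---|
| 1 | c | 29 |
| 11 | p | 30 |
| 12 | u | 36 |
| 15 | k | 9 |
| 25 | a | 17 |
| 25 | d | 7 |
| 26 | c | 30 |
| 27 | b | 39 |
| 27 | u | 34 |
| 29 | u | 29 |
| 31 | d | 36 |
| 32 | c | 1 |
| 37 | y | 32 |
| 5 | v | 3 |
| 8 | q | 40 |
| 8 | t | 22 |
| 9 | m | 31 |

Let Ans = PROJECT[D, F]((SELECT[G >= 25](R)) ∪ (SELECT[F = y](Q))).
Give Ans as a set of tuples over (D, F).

σ[G >= 25]: keep tuples satisfying G >= 25 → {(11, p, 30), (20, a, 33), (27, u, 34), (9, m, 31)}
σ[F = y]: keep tuples satisfying F = y → {(37, y, 32)}
Set union of the two operands is {(11, p, 30), (20, a, 33), (27, u, 34), (37, y, 32), (9, m, 31)}.
π[D, F]: project onto (D, F) → {(11, p), (20, a), (27, u), (37, y), (9, m)}

{(11, p), (20, a), (27, u), (37, y), (9, m)}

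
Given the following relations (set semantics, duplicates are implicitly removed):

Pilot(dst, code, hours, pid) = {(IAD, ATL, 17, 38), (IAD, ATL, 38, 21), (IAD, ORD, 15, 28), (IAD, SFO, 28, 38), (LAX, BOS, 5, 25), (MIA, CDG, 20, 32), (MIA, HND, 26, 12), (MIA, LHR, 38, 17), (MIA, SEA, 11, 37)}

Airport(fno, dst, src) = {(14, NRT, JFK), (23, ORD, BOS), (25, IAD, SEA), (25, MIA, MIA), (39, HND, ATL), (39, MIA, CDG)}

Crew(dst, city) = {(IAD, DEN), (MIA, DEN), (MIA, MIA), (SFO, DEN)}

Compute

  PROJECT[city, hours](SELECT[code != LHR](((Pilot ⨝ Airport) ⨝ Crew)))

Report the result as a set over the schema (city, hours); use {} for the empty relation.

{(DEN, 11), (DEN, 15), (DEN, 17), (DEN, 20), (DEN, 26), (DEN, 28), (DEN, 38), (MIA, 11), (MIA, 20), (MIA, 26)}

Natural join on dst: {(IAD, ATL, 17, 38, 25, SEA), (IAD, ATL, 38, 21, 25, SEA), (IAD, ORD, 15, 28, 25, SEA), (IAD, SFO, 28, 38, 25, SEA), (MIA, CDG, 20, 32, 25, MIA), (MIA, CDG, 20, 32, 39, CDG), (MIA, HND, 26, 12, 25, MIA), (MIA, HND, 26, 12, 39, CDG), (MIA, LHR, 38, 17, 25, MIA), (MIA, LHR, 38, 17, 39, CDG), (MIA, SEA, 11, 37, 25, MIA), (MIA, SEA, 11, 37, 39, CDG)}
Natural join on dst: {(IAD, ATL, 17, 38, 25, SEA, DEN), (IAD, ATL, 38, 21, 25, SEA, DEN), (IAD, ORD, 15, 28, 25, SEA, DEN), (IAD, SFO, 28, 38, 25, SEA, DEN), (MIA, CDG, 20, 32, 25, MIA, DEN), (MIA, CDG, 20, 32, 25, MIA, MIA), (MIA, CDG, 20, 32, 39, CDG, DEN), (MIA, CDG, 20, 32, 39, CDG, MIA), (MIA, HND, 26, 12, 25, MIA, DEN), (MIA, HND, 26, 12, 25, MIA, MIA), (MIA, HND, 26, 12, 39, CDG, DEN), (MIA, HND, 26, 12, 39, CDG, MIA), (MIA, LHR, 38, 17, 25, MIA, DEN), (MIA, LHR, 38, 17, 25, MIA, MIA), (MIA, LHR, 38, 17, 39, CDG, DEN), (MIA, LHR, 38, 17, 39, CDG, MIA), (MIA, SEA, 11, 37, 25, MIA, DEN), (MIA, SEA, 11, 37, 25, MIA, MIA), (MIA, SEA, 11, 37, 39, CDG, DEN), (MIA, SEA, 11, 37, 39, CDG, MIA)}
Selection code != LHR: {(IAD, ATL, 17, 38, 25, SEA, DEN), (IAD, ATL, 38, 21, 25, SEA, DEN), (IAD, ORD, 15, 28, 25, SEA, DEN), (IAD, SFO, 28, 38, 25, SEA, DEN), (MIA, CDG, 20, 32, 25, MIA, DEN), (MIA, CDG, 20, 32, 25, MIA, MIA), (MIA, CDG, 20, 32, 39, CDG, DEN), (MIA, CDG, 20, 32, 39, CDG, MIA), (MIA, HND, 26, 12, 25, MIA, DEN), (MIA, HND, 26, 12, 25, MIA, MIA), (MIA, HND, 26, 12, 39, CDG, DEN), (MIA, HND, 26, 12, 39, CDG, MIA), (MIA, SEA, 11, 37, 25, MIA, DEN), (MIA, SEA, 11, 37, 25, MIA, MIA), (MIA, SEA, 11, 37, 39, CDG, DEN), (MIA, SEA, 11, 37, 39, CDG, MIA)}
π_{city, hours} gives {(DEN, 11), (DEN, 15), (DEN, 17), (DEN, 20), (DEN, 26), (DEN, 28), (DEN, 38), (MIA, 11), (MIA, 20), (MIA, 26)} (6 duplicate(s) eliminated).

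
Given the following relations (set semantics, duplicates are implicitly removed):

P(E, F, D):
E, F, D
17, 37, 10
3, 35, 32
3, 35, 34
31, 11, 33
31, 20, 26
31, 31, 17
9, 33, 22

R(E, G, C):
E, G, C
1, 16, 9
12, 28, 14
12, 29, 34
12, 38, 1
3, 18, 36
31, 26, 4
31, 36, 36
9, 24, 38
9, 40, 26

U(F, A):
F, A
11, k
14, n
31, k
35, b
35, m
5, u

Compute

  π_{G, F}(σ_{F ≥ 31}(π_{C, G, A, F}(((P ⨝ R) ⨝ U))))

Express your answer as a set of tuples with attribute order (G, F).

Joining P and R on E yields {(3, 35, 32, 18, 36), (3, 35, 34, 18, 36), (31, 11, 33, 26, 4), (31, 11, 33, 36, 36), (31, 20, 26, 26, 4), (31, 20, 26, 36, 36), (31, 31, 17, 26, 4), (31, 31, 17, 36, 36), (9, 33, 22, 24, 38), (9, 33, 22, 40, 26)}.
Joining (P ⨝ R) and U on F yields {(3, 35, 32, 18, 36, b), (3, 35, 32, 18, 36, m), (3, 35, 34, 18, 36, b), (3, 35, 34, 18, 36, m), (31, 11, 33, 26, 4, k), (31, 11, 33, 36, 36, k), (31, 31, 17, 26, 4, k), (31, 31, 17, 36, 36, k)}.
π[C, G, A, F]: project onto (C, G, A, F) (2 duplicate(s) eliminated) → {(36, 18, b, 35), (36, 18, m, 35), (36, 36, k, 11), (36, 36, k, 31), (4, 26, k, 11), (4, 26, k, 31)}
Apply σ_{F ≥ 31}; surviving tuples: {(36, 18, b, 35), (36, 18, m, 35), (36, 36, k, 31), (4, 26, k, 31)}
π[G, F]: project onto (G, F) (1 duplicate(s) eliminated) → {(18, 35), (26, 31), (36, 31)}

{(18, 35), (26, 31), (36, 31)}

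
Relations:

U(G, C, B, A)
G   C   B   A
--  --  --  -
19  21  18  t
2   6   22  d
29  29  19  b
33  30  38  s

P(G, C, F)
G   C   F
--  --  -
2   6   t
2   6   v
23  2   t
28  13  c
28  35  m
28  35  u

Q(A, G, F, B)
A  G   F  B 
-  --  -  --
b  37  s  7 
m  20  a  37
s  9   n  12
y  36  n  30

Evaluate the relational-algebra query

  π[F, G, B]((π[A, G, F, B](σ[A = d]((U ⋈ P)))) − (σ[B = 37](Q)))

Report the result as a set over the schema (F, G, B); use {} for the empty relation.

{(t, 2, 22), (v, 2, 22)}

Joining U and P on G, C yields {(2, 6, 22, d, t), (2, 6, 22, d, v)}.
Filtering on A = d leaves {(2, 6, 22, d, t), (2, 6, 22, d, v)}.
Keep only column(s) A, G, F, B: {(d, 2, t, 22), (d, 2, v, 22)}
Filtering on B = 37 leaves {(m, 20, a, 37)}.
Difference: {(d, 2, t, 22), (d, 2, v, 22)} with {(m, 20, a, 37)} → {(d, 2, t, 22), (d, 2, v, 22)}
Keep only column(s) F, G, B: {(t, 2, 22), (v, 2, 22)}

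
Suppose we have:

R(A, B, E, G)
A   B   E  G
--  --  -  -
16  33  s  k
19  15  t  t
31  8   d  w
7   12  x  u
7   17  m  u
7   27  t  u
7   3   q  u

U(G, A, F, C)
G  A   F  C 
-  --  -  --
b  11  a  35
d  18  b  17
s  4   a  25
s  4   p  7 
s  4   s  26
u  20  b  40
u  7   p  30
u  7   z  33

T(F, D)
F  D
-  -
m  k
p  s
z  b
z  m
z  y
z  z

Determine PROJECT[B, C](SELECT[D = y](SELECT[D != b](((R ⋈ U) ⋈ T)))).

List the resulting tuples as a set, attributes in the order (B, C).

{(12, 33), (17, 33), (27, 33), (3, 33)}

Joining R and U on A, G yields {(7, 12, x, u, p, 30), (7, 12, x, u, z, 33), (7, 17, m, u, p, 30), (7, 17, m, u, z, 33), (7, 27, t, u, p, 30), (7, 27, t, u, z, 33), (7, 3, q, u, p, 30), (7, 3, q, u, z, 33)}.
Joining (R ⋈ U) and T on F yields {(7, 12, x, u, p, 30, s), (7, 12, x, u, z, 33, b), (7, 12, x, u, z, 33, m), (7, 12, x, u, z, 33, y), (7, 12, x, u, z, 33, z), (7, 17, m, u, p, 30, s), (7, 17, m, u, z, 33, b), (7, 17, m, u, z, 33, m), (7, 17, m, u, z, 33, y), (7, 17, m, u, z, 33, z), (7, 27, t, u, p, 30, s), (7, 27, t, u, z, 33, b), (7, 27, t, u, z, 33, m), (7, 27, t, u, z, 33, y), (7, 27, t, u, z, 33, z), (7, 3, q, u, p, 30, s), (7, 3, q, u, z, 33, b), (7, 3, q, u, z, 33, m), (7, 3, q, u, z, 33, y), (7, 3, q, u, z, 33, z)}.
Filtering on D != b leaves {(7, 12, x, u, p, 30, s), (7, 12, x, u, z, 33, m), (7, 12, x, u, z, 33, y), (7, 12, x, u, z, 33, z), (7, 17, m, u, p, 30, s), (7, 17, m, u, z, 33, m), (7, 17, m, u, z, 33, y), (7, 17, m, u, z, 33, z), (7, 27, t, u, p, 30, s), (7, 27, t, u, z, 33, m), (7, 27, t, u, z, 33, y), (7, 27, t, u, z, 33, z), (7, 3, q, u, p, 30, s), (7, 3, q, u, z, 33, m), (7, 3, q, u, z, 33, y), (7, 3, q, u, z, 33, z)}.
Filtering on D = y leaves {(7, 12, x, u, z, 33, y), (7, 17, m, u, z, 33, y), (7, 27, t, u, z, 33, y), (7, 3, q, u, z, 33, y)}.
π_{B, C} gives {(12, 33), (17, 33), (27, 33), (3, 33)}.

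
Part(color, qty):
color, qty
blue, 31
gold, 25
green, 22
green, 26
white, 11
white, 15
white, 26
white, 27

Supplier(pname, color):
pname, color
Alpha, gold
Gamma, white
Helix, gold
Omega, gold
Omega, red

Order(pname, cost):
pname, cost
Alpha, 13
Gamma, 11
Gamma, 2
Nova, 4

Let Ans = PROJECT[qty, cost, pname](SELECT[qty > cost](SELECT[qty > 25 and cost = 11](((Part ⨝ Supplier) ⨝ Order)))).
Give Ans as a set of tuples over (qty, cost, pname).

{(26, 11, Gamma), (27, 11, Gamma)}

Part ⋈ Supplier (natural join on color): {(gold, 25, Alpha), (gold, 25, Helix), (gold, 25, Omega), (white, 11, Gamma), (white, 15, Gamma), (white, 26, Gamma), (white, 27, Gamma)}
(Part ⨝ Supplier) ⋈ Order (natural join on pname): {(gold, 25, Alpha, 13), (white, 11, Gamma, 11), (white, 11, Gamma, 2), (white, 15, Gamma, 11), (white, 15, Gamma, 2), (white, 26, Gamma, 11), (white, 26, Gamma, 2), (white, 27, Gamma, 11), (white, 27, Gamma, 2)}
Apply σ_{qty > 25 and cost = 11}; surviving tuples: {(white, 26, Gamma, 11), (white, 27, Gamma, 11)}
Apply σ_{qty > cost}; surviving tuples: {(white, 26, Gamma, 11), (white, 27, Gamma, 11)}
π_{qty, cost, pname} gives {(26, 11, Gamma), (27, 11, Gamma)}.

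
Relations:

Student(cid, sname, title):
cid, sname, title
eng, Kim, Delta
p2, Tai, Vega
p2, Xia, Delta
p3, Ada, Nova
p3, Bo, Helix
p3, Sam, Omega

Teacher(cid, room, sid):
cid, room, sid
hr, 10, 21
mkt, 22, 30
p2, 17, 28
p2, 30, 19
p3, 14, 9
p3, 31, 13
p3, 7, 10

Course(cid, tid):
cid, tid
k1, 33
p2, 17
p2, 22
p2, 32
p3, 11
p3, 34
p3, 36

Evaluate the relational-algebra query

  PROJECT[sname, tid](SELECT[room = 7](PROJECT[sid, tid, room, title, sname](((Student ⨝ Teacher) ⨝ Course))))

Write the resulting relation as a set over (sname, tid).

Joining Student and Teacher on cid yields {(p2, Tai, Vega, 17, 28), (p2, Tai, Vega, 30, 19), (p2, Xia, Delta, 17, 28), (p2, Xia, Delta, 30, 19), (p3, Ada, Nova, 14, 9), (p3, Ada, Nova, 31, 13), (p3, Ada, Nova, 7, 10), (p3, Bo, Helix, 14, 9), (p3, Bo, Helix, 31, 13), (p3, Bo, Helix, 7, 10), (p3, Sam, Omega, 14, 9), (p3, Sam, Omega, 31, 13), (p3, Sam, Omega, 7, 10)}.
Joining (Student ⨝ Teacher) and Course on cid yields {(p2, Tai, Vega, 17, 28, 17), (p2, Tai, Vega, 17, 28, 22), (p2, Tai, Vega, 17, 28, 32), (p2, Tai, Vega, 30, 19, 17), (p2, Tai, Vega, 30, 19, 22), (p2, Tai, Vega, 30, 19, 32), (p2, Xia, Delta, 17, 28, 17), (p2, Xia, Delta, 17, 28, 22), (p2, Xia, Delta, 17, 28, 32), (p2, Xia, Delta, 30, 19, 17), (p2, Xia, Delta, 30, 19, 22), (p2, Xia, Delta, 30, 19, 32), (p3, Ada, Nova, 14, 9, 11), (p3, Ada, Nova, 14, 9, 34), (p3, Ada, Nova, 14, 9, 36), (p3, Ada, Nova, 31, 13, 11), (p3, Ada, Nova, 31, 13, 34), (p3, Ada, Nova, 31, 13, 36), (p3, Ada, Nova, 7, 10, 11), (p3, Ada, Nova, 7, 10, 34), (p3, Ada, Nova, 7, 10, 36), (p3, Bo, Helix, 14, 9, 11), (p3, Bo, Helix, 14, 9, 34), (p3, Bo, Helix, 14, 9, 36), (p3, Bo, Helix, 31, 13, 11), (p3, Bo, Helix, 31, 13, 34), (p3, Bo, Helix, 31, 13, 36), (p3, Bo, Helix, 7, 10, 11), (p3, Bo, Helix, 7, 10, 34), (p3, Bo, Helix, 7, 10, 36), (p3, Sam, Omega, 14, 9, 11), (p3, Sam, Omega, 14, 9, 34), (p3, Sam, Omega, 14, 9, 36), (p3, Sam, Omega, 31, 13, 11), (p3, Sam, Omega, 31, 13, 34), (p3, Sam, Omega, 31, 13, 36), (p3, Sam, Omega, 7, 10, 11), (p3, Sam, Omega, 7, 10, 34), (p3, Sam, Omega, 7, 10, 36)}.
π[sid, tid, room, title, sname]: project onto (sid, tid, room, title, sname) → {(10, 11, 7, Helix, Bo), (10, 11, 7, Nova, Ada), (10, 11, 7, Omega, Sam), (10, 34, 7, Helix, Bo), (10, 34, 7, Nova, Ada), (10, 34, 7, Omega, Sam), (10, 36, 7, Helix, Bo), (10, 36, 7, Nova, Ada), (10, 36, 7, Omega, Sam), (13, 11, 31, Helix, Bo), (13, 11, 31, Nova, Ada), (13, 11, 31, Omega, Sam), (13, 34, 31, Helix, Bo), (13, 34, 31, Nova, Ada), (13, 34, 31, Omega, Sam), (13, 36, 31, Helix, Bo), (13, 36, 31, Nova, Ada), (13, 36, 31, Omega, Sam), (19, 17, 30, Delta, Xia), (19, 17, 30, Vega, Tai), (19, 22, 30, Delta, Xia), (19, 22, 30, Vega, Tai), (19, 32, 30, Delta, Xia), (19, 32, 30, Vega, Tai), (28, 17, 17, Delta, Xia), (28, 17, 17, Vega, Tai), (28, 22, 17, Delta, Xia), (28, 22, 17, Vega, Tai), (28, 32, 17, Delta, Xia), (28, 32, 17, Vega, Tai), (9, 11, 14, Helix, Bo), (9, 11, 14, Nova, Ada), (9, 11, 14, Omega, Sam), (9, 34, 14, Helix, Bo), (9, 34, 14, Nova, Ada), (9, 34, 14, Omega, Sam), (9, 36, 14, Helix, Bo), (9, 36, 14, Nova, Ada), (9, 36, 14, Omega, Sam)}
Apply σ_{room = 7}; surviving tuples: {(10, 11, 7, Helix, Bo), (10, 11, 7, Nova, Ada), (10, 11, 7, Omega, Sam), (10, 34, 7, Helix, Bo), (10, 34, 7, Nova, Ada), (10, 34, 7, Omega, Sam), (10, 36, 7, Helix, Bo), (10, 36, 7, Nova, Ada), (10, 36, 7, Omega, Sam)}
π[sname, tid]: project onto (sname, tid) → {(Ada, 11), (Ada, 34), (Ada, 36), (Bo, 11), (Bo, 34), (Bo, 36), (Sam, 11), (Sam, 34), (Sam, 36)}

{(Ada, 11), (Ada, 34), (Ada, 36), (Bo, 11), (Bo, 34), (Bo, 36), (Sam, 11), (Sam, 34), (Sam, 36)}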